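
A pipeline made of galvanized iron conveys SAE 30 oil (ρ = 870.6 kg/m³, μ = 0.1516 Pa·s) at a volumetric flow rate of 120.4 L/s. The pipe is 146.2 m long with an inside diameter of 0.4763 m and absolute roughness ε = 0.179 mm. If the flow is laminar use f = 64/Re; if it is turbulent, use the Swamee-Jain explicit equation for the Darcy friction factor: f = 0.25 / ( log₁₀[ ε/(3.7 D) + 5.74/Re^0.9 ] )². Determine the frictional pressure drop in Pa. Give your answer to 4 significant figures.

ΔP ≈ 2113 Pa

Q = 120.4 L/s = 120.4/1000 = 0.1204 m³/s.
Cross-sectional area A = πD²/4 = π(0.4763)²/4 = 0.1782 m²; mean velocity V = Q/A = 0.1204/0.1782 = 0.6757 m/s.
Reynolds number Re = ρVD/μ = 870.6 · 0.6757 · 0.4763 / 0.152 = 1848.
Re < 2300 → laminar flow, so f = 64/Re = 64/1848 = 0.03463 (the turbulent correlation is not needed).
Darcy-Weisbach: ΔP = f(L/D)(ρV²/2) = 0.03463·(146.2/0.4763)·(870.6·0.6757²/2) = 0.03463·306.9·198.8 = 2113 Pa.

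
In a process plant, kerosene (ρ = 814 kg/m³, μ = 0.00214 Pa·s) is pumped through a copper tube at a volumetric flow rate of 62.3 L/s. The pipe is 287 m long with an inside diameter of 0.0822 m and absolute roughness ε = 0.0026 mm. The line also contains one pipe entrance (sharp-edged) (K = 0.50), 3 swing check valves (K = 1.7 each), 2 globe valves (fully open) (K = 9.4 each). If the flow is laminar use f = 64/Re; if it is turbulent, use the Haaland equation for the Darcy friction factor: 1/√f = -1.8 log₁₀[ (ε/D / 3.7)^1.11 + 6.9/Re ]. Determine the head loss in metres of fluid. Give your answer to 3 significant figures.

Q = 62.3 L/s = 62.3/1000 = 0.0623 m³/s.
Cross-sectional area A = πD²/4 = π(0.0822)²/4 = 0.005307 m²; mean velocity V = Q/A = 0.0623/0.005307 = 11.74 m/s.
Reynolds number Re = ρVD/μ = 814 · 11.74 · 0.0822 / 0.00214 = 3.671e+05.
Re > 4000 → turbulent. Relative roughness ε/D = 2.6e-06/0.0822 = 3.16e-05. Haaland: 1/√f = -1.8 log₁₀[(3.16e-05/3.7)^1.11 + 6.9/3.671e+05] = -1.8 log₁₀[2.37e-06 + 1.88e-05] = 8.414, so f = 0.01413.
Total minor-loss coefficient ΣK = 1·0.5 + 3·1.7 + 2·9.4 = 24.4.
ΔP = [f·L/D + ΣK]·(ρV²/2) = [0.01413·287/0.0822 + 24.4]·(814·11.74²/2) = [49.32 + 24.4]·5.609e+04 = 4.135e+06 Pa.
Head loss h_f = ΔP/(ρg) = 4.135e+06/(814·9.81) = 518 m.

h_f ≈ 518 m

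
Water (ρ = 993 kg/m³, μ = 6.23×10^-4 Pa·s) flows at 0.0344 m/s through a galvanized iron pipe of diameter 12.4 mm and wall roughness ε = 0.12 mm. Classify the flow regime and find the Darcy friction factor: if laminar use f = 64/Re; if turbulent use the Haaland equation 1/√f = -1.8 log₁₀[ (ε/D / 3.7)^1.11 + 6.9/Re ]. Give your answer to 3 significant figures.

f ≈ 0.0941

Re = ρVD/μ = 993·0.0344·0.0124/0.000623 = 679.9.
Re < 2300 → laminar, so f = 64/Re = 0.09413 (roughness is irrelevant in laminar flow).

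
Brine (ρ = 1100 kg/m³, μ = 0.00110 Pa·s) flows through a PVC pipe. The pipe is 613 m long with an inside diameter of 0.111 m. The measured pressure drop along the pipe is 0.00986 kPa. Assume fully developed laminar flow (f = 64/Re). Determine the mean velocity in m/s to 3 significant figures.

V ≈ 0.00563 m/s

For laminar flow, f = 64/Re with Re = ρVD/μ, so Darcy-Weisbach reduces to ΔP = 32μLV/D². Solving for V: V = ΔP·D²/(32μL) = 9.86·(0.111)²/(32·0.0011·613) = 0.00563 m/s.
Check: Re = ρVD/μ = 1100·0.00563·0.111/0.0011 = 624.9 < 2300, so the laminar assumption holds.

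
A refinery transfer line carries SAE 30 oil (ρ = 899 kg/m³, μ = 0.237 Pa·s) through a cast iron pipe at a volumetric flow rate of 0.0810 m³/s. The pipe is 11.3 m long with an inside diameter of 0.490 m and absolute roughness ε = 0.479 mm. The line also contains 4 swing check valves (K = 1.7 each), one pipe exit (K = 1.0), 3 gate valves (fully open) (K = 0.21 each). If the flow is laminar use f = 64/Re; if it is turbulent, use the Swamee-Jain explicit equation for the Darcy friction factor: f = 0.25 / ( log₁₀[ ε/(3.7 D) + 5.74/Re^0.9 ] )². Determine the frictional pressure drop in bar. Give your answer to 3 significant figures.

ΔP ≈ 0.00852 bar

Cross-sectional area A = πD²/4 = π(0.49)²/4 = 0.1886 m²; mean velocity V = Q/A = 0.081/0.1886 = 0.4295 m/s.
Reynolds number Re = ρVD/μ = 899 · 0.4295 · 0.49 / 0.237 = 798.4.
Re < 2300 → laminar flow, so f = 64/Re = 64/798.4 = 0.08016 (the turbulent correlation is not needed).
Total minor-loss coefficient ΣK = 4·1.7 + 1·1 + 3·0.21 = 8.43.
ΔP = [f·L/D + ΣK]·(ρV²/2) = [0.08016·11.3/0.49 + 8.43]·(899·0.4295²/2) = [1.849 + 8.43]·82.93 = 852.5 Pa.
ΔP = 852.5 Pa = 0.00852 bar.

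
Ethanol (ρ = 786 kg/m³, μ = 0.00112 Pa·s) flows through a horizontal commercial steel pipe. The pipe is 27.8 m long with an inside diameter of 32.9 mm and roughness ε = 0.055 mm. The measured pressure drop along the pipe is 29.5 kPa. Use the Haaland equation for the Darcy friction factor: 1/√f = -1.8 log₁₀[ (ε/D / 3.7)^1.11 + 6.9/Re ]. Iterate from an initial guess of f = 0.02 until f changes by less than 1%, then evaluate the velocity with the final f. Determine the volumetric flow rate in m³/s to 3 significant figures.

Q ≈ 0.00157 m³/s

Rearranging Darcy-Weisbach: V = √(2·ΔP·D/(f·L·ρ)). With ε/D = 5.5e-05/0.0329 = 0.00167, iterate starting from f = 0.02:
  f = 0.02 → V = √(2·2.95e+04·0.0329/(0.02·27.8·786)) = 2.108 m/s; Re = ρVD/μ = 4.866e+04; f → 0.02557
  f = 0.02557 → V = 1.864 m/s; Re = 4.304e+04; f → 0.02592
  f = 0.02592 → V = 1.851 m/s; Re = 4.275e+04; f → 0.02594
Converged (Δf/f < 1%). With the final f = 0.02594: V = √(2·2.95e+04·0.0329/(0.02594·27.8·786)) = 1.851 m/s.
Q = V·A = 1.851·(π/4·0.0329²) = 0.001573 m³/s = 0.00157 m³/s.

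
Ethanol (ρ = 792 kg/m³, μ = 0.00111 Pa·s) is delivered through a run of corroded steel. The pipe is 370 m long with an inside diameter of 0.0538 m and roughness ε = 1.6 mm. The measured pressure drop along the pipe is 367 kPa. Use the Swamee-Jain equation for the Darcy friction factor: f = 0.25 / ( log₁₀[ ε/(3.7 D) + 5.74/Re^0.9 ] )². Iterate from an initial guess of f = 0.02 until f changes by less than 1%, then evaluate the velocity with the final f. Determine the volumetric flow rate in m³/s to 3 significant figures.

Q ≈ 0.00347 m³/s

Rearranging Darcy-Weisbach: V = √(2·ΔP·D/(f·L·ρ)). With ε/D = 0.0016/0.0538 = 0.0297, iterate starting from f = 0.02:
  f = 0.02 → V = √(2·3.67e+05·0.0538/(0.02·370·792)) = 2.596 m/s; Re = ρVD/μ = 9.964e+04; f → 0.0575
  f = 0.0575 → V = 1.531 m/s; Re = 5.877e+04; f → 0.05782
Converged (Δf/f < 1%). With the final f = 0.05782: V = √(2·3.67e+05·0.0538/(0.05782·370·792)) = 1.527 m/s.
Q = V·A = 1.527·(π/4·0.0538²) = 0.00347 m³/s = 0.00347 m³/s.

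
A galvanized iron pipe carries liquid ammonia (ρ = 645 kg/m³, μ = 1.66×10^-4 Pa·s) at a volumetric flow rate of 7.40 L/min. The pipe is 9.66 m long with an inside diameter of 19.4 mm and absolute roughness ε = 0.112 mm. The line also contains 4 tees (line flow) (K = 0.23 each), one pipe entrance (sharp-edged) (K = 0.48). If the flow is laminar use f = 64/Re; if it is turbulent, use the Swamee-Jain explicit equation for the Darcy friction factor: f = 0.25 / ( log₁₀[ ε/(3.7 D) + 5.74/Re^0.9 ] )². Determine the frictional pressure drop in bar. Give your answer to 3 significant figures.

ΔP ≈ 0.0105 bar

Q = 7.40 L/min = 7.40/60000 = 0.0001233 m³/s.
Cross-sectional area A = πD²/4 = π(0.0194)²/4 = 0.0002956 m²; mean velocity V = Q/A = 0.0001233/0.0002956 = 0.4172 m/s.
Reynolds number Re = ρVD/μ = 645 · 0.4172 · 0.0194 / 0.000166 = 3.145e+04.
Re > 4000 → turbulent. Relative roughness ε/D = 0.000112/0.0194 = 0.00577. Swamee-Jain: f = 0.25/(log₁₀[0.00577/3.7 + 5.74/3.145e+04^0.9])² = 0.25/(log₁₀[0.00156 + 0.000514])² = 0.25/(-2.683)² = 0.03473.
Total minor-loss coefficient ΣK = 4·0.23 + 1·0.48 = 1.4.
ΔP = [f·L/D + ΣK]·(ρV²/2) = [0.03473·9.66/0.0194 + 1.4]·(645·0.4172²/2) = [17.29 + 1.4]·56.14 = 1049 Pa.
ΔP = 1049 Pa = 0.0105 bar.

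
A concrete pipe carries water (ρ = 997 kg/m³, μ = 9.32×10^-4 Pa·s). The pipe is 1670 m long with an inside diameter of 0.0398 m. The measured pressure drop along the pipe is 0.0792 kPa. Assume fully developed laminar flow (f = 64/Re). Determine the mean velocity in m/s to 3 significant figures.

V ≈ 0.00252 m/s

For laminar flow, f = 64/Re with Re = ρVD/μ, so Darcy-Weisbach reduces to ΔP = 32μLV/D². Solving for V: V = ΔP·D²/(32μL) = 79.2·(0.0398)²/(32·0.000932·1670) = 0.002519 m/s.
Check: Re = ρVD/μ = 997·0.002519·0.0398/0.000932 = 107.2 < 2300, so the laminar assumption holds.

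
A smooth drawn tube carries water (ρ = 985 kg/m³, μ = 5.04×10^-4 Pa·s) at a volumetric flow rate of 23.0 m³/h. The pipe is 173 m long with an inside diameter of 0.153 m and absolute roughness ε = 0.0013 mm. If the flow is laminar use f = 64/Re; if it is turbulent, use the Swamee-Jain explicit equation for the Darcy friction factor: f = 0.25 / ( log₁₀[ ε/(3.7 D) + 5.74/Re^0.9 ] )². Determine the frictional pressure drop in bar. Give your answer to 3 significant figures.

Q = 23.0 m³/h = 23.0/3600 = 0.006389 m³/s.
Cross-sectional area A = πD²/4 = π(0.153)²/4 = 0.01839 m²; mean velocity V = Q/A = 0.006389/0.01839 = 0.3475 m/s.
Reynolds number Re = ρVD/μ = 985 · 0.3475 · 0.153 / 0.000504 = 1.039e+05.
Re > 4000 → turbulent. Relative roughness ε/D = 1.3e-06/0.153 = 8.5e-06. Swamee-Jain: f = 0.25/(log₁₀[8.5e-06/3.7 + 5.74/1.039e+05^0.9])² = 0.25/(log₁₀[2.3e-06 + 0.000175])² = 0.25/(-3.75)² = 0.01777.
Darcy-Weisbach: ΔP = f(L/D)(ρV²/2) = 0.01777·(173/0.153)·(985·0.3475²/2) = 0.01777·1131·59.47 = 1195 Pa.
ΔP = 1195 Pa = 0.0120 bar.

ΔP ≈ 0.0120 bar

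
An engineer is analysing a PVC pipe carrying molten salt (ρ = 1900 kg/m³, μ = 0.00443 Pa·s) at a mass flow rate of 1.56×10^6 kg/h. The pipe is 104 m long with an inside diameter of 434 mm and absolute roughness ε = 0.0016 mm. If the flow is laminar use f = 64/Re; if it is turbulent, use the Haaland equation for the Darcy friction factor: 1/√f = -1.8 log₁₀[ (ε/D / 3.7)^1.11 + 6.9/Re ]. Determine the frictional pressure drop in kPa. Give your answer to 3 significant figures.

ṁ = 1.56×10^6 kg/h = 1.56×10^6/3600 = 433.3 kg/s.
A = πD²/4 = π(0.434)²/4 = 0.1479 m²; mean velocity V = ṁ/(ρA) = 433.3/(1900 · 0.1479) = 1.542 m/s.
Reynolds number Re = ρVD/μ = 1900 · 1.542 · 0.434 / 0.00443 = 2.87e+05.
Re > 4000 → turbulent. Relative roughness ε/D = 1.6e-06/0.434 = 3.69e-06. Haaland: 1/√f = -1.8 log₁₀[(3.69e-06/3.7)^1.11 + 6.9/2.87e+05] = -1.8 log₁₀[2.18e-07 + 2.4e-05] = 8.307, so f = 0.01449.
Darcy-Weisbach: ΔP = f(L/D)(ρV²/2) = 0.01449·(104/0.434)·(1900·1.542²/2) = 0.01449·239.6·2258 = 7841 Pa.
ΔP = 7841 Pa = 7.84 kPa.

ΔP ≈ 7.84 kPa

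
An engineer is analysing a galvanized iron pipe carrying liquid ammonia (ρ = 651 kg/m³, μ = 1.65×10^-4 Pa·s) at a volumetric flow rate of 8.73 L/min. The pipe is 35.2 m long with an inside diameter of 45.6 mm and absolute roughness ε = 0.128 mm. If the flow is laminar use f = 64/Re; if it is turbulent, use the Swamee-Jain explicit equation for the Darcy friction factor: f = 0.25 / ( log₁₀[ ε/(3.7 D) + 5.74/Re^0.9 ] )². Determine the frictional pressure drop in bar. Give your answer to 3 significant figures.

Q = 8.73 L/min = 8.73/60000 = 0.0001455 m³/s.
Cross-sectional area A = πD²/4 = π(0.0456)²/4 = 0.001633 m²; mean velocity V = Q/A = 0.0001455/0.001633 = 0.08909 m/s.
Reynolds number Re = ρVD/μ = 651 · 0.08909 · 0.0456 / 0.000165 = 1.603e+04.
Re > 4000 → turbulent. Relative roughness ε/D = 0.000128/0.0456 = 0.00281. Swamee-Jain: f = 0.25/(log₁₀[0.00281/3.7 + 5.74/1.603e+04^0.9])² = 0.25/(log₁₀[0.000759 + 0.000943])² = 0.25/(-2.769)² = 0.0326.
Darcy-Weisbach: ΔP = f(L/D)(ρV²/2) = 0.0326·(35.2/0.0456)·(651·0.08909²/2) = 0.0326·771.9·2.584 = 65.02 Pa.
ΔP = 65.02 Pa = 6.50×10^-4 bar.

ΔP ≈ 6.50×10^-4 bar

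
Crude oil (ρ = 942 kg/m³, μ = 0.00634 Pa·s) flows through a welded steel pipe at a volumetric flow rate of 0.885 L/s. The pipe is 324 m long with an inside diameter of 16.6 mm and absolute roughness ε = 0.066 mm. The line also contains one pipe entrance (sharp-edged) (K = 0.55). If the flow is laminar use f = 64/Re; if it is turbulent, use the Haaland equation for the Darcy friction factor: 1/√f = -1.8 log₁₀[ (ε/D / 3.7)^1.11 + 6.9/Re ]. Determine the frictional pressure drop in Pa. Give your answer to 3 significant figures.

ΔP ≈ 5.55×10^6 Pa

Q = 0.885 L/s = 0.885/1000 = 0.000885 m³/s.
Cross-sectional area A = πD²/4 = π(0.0166)²/4 = 0.0002164 m²; mean velocity V = Q/A = 0.000885/0.0002164 = 4.089 m/s.
Reynolds number Re = ρVD/μ = 942 · 4.089 · 0.0166 / 0.00634 = 1.009e+04.
Re > 4000 → turbulent. Relative roughness ε/D = 6.6e-05/0.0166 = 0.00398. Haaland: 1/√f = -1.8 log₁₀[(0.00398/3.7)^1.11 + 6.9/1.009e+04] = -1.8 log₁₀[0.000507 + 0.000684] = 5.264, so f = 0.03609.
Total minor-loss coefficient ΣK = 1·0.55 = 0.55.
ΔP = [f·L/D + ΣK]·(ρV²/2) = [0.03609·324/0.0166 + 0.55]·(942·4.089²/2) = [704.5 + 0.55]·7876 = 5.553e+06 Pa.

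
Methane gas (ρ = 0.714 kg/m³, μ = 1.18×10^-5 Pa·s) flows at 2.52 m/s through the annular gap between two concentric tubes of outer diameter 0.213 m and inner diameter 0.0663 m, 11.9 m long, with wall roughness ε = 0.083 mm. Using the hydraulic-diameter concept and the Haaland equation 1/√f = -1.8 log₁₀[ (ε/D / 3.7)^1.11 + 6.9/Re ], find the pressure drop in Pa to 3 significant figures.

ΔP ≈ 4.81 Pa

Hydraulic diameter D_h = 4A/P = D_o - D_i = 0.213 - 0.0663 = 0.1467 m.
Re = ρVD_h/μ = 0.714·2.52·0.1467/1.18e-05 = 2.237e+04.
ε/D_h = 8.3e-05/0.1467 = 0.000566; Haaland gives 1/√f = -1.8 log₁₀[5.82e-05+0.000308] = 6.184, so f = 0.02615.
ΔP = f(L/D_h)(ρV²/2) = 0.02615·11.9/0.1467·2.267 = 4.808 Pa.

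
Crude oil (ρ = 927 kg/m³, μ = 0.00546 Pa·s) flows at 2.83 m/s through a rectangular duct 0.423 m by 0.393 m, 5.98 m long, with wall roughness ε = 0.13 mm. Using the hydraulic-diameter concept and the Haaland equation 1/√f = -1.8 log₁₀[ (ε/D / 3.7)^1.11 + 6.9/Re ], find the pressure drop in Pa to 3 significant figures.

ΔP ≈ 962 Pa

Hydraulic diameter D_h = 4A/P = 4·(0.423·0.393)/(2·(0.423+0.393)) = 0.665/1.632 = 0.4074 m.
Re = ρVD_h/μ = 927·2.83·0.4074/0.00546 = 1.958e+05.
ε/D_h = 0.00013/0.4074 = 0.000319; Haaland gives 1/√f = -1.8 log₁₀[3.08e-05+3.52e-05] = 7.524, so f = 0.01766.
ΔP = f(L/D_h)(ρV²/2) = 0.01766·5.98/0.4074·3712 = 962.3 Pa.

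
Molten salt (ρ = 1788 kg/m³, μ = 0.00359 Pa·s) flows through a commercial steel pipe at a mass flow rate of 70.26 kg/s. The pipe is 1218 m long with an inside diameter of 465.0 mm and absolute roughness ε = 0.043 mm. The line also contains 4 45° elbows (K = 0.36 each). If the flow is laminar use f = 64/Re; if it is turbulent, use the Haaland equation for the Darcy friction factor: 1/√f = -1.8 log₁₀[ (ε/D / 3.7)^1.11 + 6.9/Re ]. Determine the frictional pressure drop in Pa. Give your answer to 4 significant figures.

ΔP ≈ 2660 Pa

A = πD²/4 = π(0.465)²/4 = 0.1698 m²; mean velocity V = ṁ/(ρA) = 70.26/(1788 · 0.1698) = 0.2314 m/s.
Reynolds number Re = ρVD/μ = 1788 · 0.2314 · 0.465 / 0.00359 = 5.359e+04.
Re > 4000 → turbulent. Relative roughness ε/D = 4.3e-05/0.465 = 9.25e-05. Haaland: 1/√f = -1.8 log₁₀[(9.25e-05/3.7)^1.11 + 6.9/5.359e+04] = -1.8 log₁₀[7.79e-06 + 0.000129] = 6.956, so f = 0.02066.
Total minor-loss coefficient ΣK = 4·0.36 = 1.44.
ΔP = [f·L/D + ΣK]·(ρV²/2) = [0.02066·1218/0.465 + 1.44]·(1788·0.2314²/2) = [54.13 + 1.44]·47.87 = 2660 Pa.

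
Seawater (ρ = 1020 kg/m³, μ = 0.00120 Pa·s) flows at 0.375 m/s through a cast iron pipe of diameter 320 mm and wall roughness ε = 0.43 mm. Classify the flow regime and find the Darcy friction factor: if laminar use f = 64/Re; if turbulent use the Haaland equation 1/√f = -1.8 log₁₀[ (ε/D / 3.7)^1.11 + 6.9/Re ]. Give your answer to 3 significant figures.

f ≈ 0.0231

Re = ρVD/μ = 1020·0.375·0.32/0.0012 = 1.02e+05.
Re > 4000 → turbulent. ε/D = 0.00043/0.32 = 0.00134; Haaland: 1/√f = -1.8 log₁₀[0.000152 + 6.76e-05] = 6.585, so f = 0.02306.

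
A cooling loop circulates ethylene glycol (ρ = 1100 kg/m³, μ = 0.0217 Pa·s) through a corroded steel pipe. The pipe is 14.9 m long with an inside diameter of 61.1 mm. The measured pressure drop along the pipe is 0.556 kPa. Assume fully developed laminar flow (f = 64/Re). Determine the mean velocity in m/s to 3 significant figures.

For laminar flow, f = 64/Re with Re = ρVD/μ, so Darcy-Weisbach reduces to ΔP = 32μLV/D². Solving for V: V = ΔP·D²/(32μL) = 556·(0.0611)²/(32·0.0217·14.9) = 0.2006 m/s.
Check: Re = ρVD/μ = 1100·0.2006·0.0611/0.0217 = 621.3 < 2300, so the laminar assumption holds.

V ≈ 0.201 m/s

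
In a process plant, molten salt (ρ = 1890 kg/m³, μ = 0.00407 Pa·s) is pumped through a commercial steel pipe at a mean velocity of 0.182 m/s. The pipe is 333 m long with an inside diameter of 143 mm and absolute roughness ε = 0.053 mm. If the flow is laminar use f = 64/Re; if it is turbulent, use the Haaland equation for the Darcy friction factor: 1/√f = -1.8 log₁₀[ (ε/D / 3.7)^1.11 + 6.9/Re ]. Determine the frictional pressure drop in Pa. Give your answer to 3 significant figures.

ΔP ≈ 2170 Pa

Reynolds number Re = ρVD/μ = 1890 · 0.182 · 0.143 / 0.00407 = 1.209e+04.
Re > 4000 → turbulent. Relative roughness ε/D = 5.3e-05/0.143 = 0.000371. Haaland: 1/√f = -1.8 log₁₀[(0.000371/3.7)^1.11 + 6.9/1.209e+04] = -1.8 log₁₀[3.64e-05 + 0.000571] = 5.79, so f = 0.02983.
Darcy-Weisbach: ΔP = f(L/D)(ρV²/2) = 0.02983·(333/0.143)·(1890·0.182²/2) = 0.02983·2329·31.3 = 2174 Pa.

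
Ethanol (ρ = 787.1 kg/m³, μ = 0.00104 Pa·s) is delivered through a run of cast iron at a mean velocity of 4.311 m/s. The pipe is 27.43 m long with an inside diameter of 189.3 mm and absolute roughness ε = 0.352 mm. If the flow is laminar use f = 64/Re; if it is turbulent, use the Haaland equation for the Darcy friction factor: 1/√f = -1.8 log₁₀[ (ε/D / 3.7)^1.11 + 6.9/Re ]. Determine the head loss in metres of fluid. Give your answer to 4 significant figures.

Reynolds number Re = ρVD/μ = 787.1 · 4.311 · 0.1893 / 0.00104 = 6.176e+05.
Re > 4000 → turbulent. Relative roughness ε/D = 0.000352/0.1893 = 0.00186. Haaland: 1/√f = -1.8 log₁₀[(0.00186/3.7)^1.11 + 6.9/6.176e+05] = -1.8 log₁₀[0.000218 + 1.12e-05] = 6.552, so f = 0.02329.
Darcy-Weisbach: ΔP = f(L/D)(ρV²/2) = 0.02329·(27.43/0.1893)·(787.1·4.311²/2) = 0.02329·144.9·7314 = 2.469e+04 Pa.
Head loss h_f = ΔP/(ρg) = 2.469e+04/(787.1·9.81) = 3.197 m.

h_f ≈ 3.197 m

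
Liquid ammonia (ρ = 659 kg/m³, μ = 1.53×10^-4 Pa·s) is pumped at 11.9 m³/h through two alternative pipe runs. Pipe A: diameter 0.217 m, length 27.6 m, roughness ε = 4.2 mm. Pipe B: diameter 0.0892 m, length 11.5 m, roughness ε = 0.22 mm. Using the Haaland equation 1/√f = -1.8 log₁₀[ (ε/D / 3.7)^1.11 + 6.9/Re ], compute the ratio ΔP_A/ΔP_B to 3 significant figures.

ΔP_A/ΔP_B ≈ 0.0537

Pipe A: V = Q/A = 0.003306/0.03698 = 0.08938 m/s; Re = 8.354e+04; ε/D = 0.0194; Haaland → f = 0.04859; ΔP_A = f(L/D)(ρV²/2) = 16.27 Pa.
Pipe B: V = Q/A = 0.003306/0.006249 = 0.529 m/s; Re = 2.032e+05; ε/D = 0.00247; Haaland → f = 0.0255; ΔP_B = f(L/D)(ρV²/2) = 303.2 Pa.
ΔP_A/ΔP_B = 16.27/303.2 = 0.0537.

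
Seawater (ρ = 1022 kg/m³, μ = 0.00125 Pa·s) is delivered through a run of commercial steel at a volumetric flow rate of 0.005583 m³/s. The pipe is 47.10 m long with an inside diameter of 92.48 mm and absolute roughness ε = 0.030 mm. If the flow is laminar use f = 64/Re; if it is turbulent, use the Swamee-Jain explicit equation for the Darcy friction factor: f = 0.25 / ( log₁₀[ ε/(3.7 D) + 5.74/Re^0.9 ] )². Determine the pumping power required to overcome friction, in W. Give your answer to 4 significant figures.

Cross-sectional area A = πD²/4 = π(0.09248)²/4 = 0.006717 m²; mean velocity V = Q/A = 0.005583/0.006717 = 0.8312 m/s.
Reynolds number Re = ρVD/μ = 1022 · 0.8312 · 0.09248 / 0.00125 = 6.285e+04.
Re > 4000 → turbulent. Relative roughness ε/D = 3e-05/0.09248 = 0.000324. Swamee-Jain: f = 0.25/(log₁₀[0.000324/3.7 + 5.74/6.285e+04^0.9])² = 0.25/(log₁₀[8.77e-05 + 0.000276])² = 0.25/(-3.44)² = 0.02113.
Darcy-Weisbach: ΔP = f(L/D)(ρV²/2) = 0.02113·(47.1/0.09248)·(1022·0.8312²/2) = 0.02113·509.3·353 = 3799 Pa.
Pumping power P = QΔP = 0.005583·3799 = 21.210 W = 21.21 W.

P ≈ 21.21 W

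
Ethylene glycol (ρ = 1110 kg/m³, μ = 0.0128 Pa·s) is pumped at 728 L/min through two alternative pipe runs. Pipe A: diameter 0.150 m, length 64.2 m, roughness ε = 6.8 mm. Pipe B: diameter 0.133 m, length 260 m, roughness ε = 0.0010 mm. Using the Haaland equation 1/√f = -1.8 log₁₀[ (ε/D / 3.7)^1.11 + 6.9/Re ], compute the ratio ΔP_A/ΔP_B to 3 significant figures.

ΔP_A/ΔP_B ≈ 0.313

Pipe A: V = Q/A = 0.01213/0.01767 = 0.6866 m/s; Re = 8931; ε/D = 0.0453; Haaland → f = 0.07136; ΔP_A = f(L/D)(ρV²/2) = 7991 Pa.
Pipe B: V = Q/A = 0.01213/0.01389 = 0.8733 m/s; Re = 1.007e+04; ε/D = 7.52e-06; Haaland → f = 0.03083; ΔP_B = f(L/D)(ρV²/2) = 2.551e+04 Pa.
ΔP_A/ΔP_B = 7991/2.551e+04 = 0.313.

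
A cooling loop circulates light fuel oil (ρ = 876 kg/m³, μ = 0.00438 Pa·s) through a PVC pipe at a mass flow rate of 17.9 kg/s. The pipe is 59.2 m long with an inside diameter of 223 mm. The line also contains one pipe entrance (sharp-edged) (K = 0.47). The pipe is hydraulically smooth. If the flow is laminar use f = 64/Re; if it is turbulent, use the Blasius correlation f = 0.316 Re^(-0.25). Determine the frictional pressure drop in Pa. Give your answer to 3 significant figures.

ΔP ≈ 870 Pa

A = πD²/4 = π(0.223)²/4 = 0.03906 m²; mean velocity V = ṁ/(ρA) = 17.9/(876 · 0.03906) = 0.5232 m/s.
Reynolds number Re = ρVD/μ = 876 · 0.5232 · 0.223 / 0.00438 = 2.333e+04.
Re > 4000 → turbulent. Smooth-pipe (Blasius): f = 0.316 Re^(-0.25) = 0.316/(2.333e+04)^0.25 = 0.02557.
Total minor-loss coefficient ΣK = 1·0.47 = 0.47.
ΔP = [f·L/D + ΣK]·(ρV²/2) = [0.02557·59.2/0.223 + 0.47]·(876·0.5232²/2) = [6.787 + 0.47]·119.9 = 870.1 Pa.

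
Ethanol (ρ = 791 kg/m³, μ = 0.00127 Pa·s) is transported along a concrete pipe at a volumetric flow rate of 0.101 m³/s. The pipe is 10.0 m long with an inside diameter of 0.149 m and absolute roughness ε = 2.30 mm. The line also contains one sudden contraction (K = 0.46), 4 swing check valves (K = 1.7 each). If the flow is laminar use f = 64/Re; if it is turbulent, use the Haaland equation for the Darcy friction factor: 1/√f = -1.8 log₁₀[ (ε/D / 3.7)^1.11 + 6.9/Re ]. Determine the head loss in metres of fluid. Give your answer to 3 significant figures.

Cross-sectional area A = πD²/4 = π(0.149)²/4 = 0.01744 m²; mean velocity V = Q/A = 0.101/0.01744 = 5.792 m/s.
Reynolds number Re = ρVD/μ = 791 · 5.792 · 0.149 / 0.00127 = 5.375e+05.
Re > 4000 → turbulent. Relative roughness ε/D = 0.0023/0.149 = 0.0154. Haaland: 1/√f = -1.8 log₁₀[(0.0154/3.7)^1.11 + 6.9/5.375e+05] = -1.8 log₁₀[0.00228 + 1.28e-05] = 4.75, so f = 0.04432.
Total minor-loss coefficient ΣK = 1·0.46 + 4·1.7 = 7.26.
ΔP = [f·L/D + ΣK]·(ρV²/2) = [0.04432·10/0.149 + 7.26]·(791·5.792²/2) = [2.974 + 7.26]·1.327e+04 = 1.358e+05 Pa.
Head loss h_f = ΔP/(ρg) = 1.358e+05/(791·9.81) = 17.5 m.

h_f ≈ 17.5 m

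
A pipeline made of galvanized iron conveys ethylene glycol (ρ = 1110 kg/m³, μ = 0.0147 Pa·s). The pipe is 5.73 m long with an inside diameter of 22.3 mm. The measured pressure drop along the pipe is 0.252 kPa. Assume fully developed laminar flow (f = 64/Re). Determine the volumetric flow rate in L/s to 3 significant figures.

Q ≈ 0.0182 L/s

For laminar flow, f = 64/Re with Re = ρVD/μ, so Darcy-Weisbach reduces to ΔP = 32μLV/D². Solving for V: V = ΔP·D²/(32μL) = 252·(0.0223)²/(32·0.0147·5.73) = 0.04649 m/s.
Check: Re = ρVD/μ = 1110·0.04649·0.0223/0.0147 = 78.29 < 2300, so the laminar assumption holds.
Q = V·A = 0.04649·(π/4·0.0223²) = 1.816e-05 m³/s = 0.0182 L/s.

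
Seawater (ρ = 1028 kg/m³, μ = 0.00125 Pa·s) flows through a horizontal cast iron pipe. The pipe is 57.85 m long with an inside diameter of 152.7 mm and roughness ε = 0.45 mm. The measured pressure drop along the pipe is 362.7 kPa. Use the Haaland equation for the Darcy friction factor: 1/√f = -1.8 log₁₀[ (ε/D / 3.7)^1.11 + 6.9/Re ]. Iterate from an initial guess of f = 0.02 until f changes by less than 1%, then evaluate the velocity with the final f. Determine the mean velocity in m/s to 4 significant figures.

V ≈ 8.431 m/s

Rearranging Darcy-Weisbach: V = √(2·ΔP·D/(f·L·ρ)). With ε/D = 0.00045/0.1527 = 0.00295, iterate starting from f = 0.02:
  f = 0.02 → V = √(2·3.627e+05·0.1527/(0.02·57.85·1028)) = 9.65 m/s; Re = ρVD/μ = 1.212e+06; f → 0.02619
  f = 0.02619 → V = 8.433 m/s; Re = 1.059e+06; f → 0.0262
Converged (Δf/f < 1%). With the final f = 0.0262: V = √(2·3.627e+05·0.1527/(0.0262·57.85·1028)) = 8.431 m/s.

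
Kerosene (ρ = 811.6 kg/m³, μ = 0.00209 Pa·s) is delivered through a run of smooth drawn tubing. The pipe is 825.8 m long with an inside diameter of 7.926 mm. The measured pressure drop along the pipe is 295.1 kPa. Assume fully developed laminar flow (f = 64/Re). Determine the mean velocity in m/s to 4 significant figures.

V ≈ 0.3357 m/s

For laminar flow, f = 64/Re with Re = ρVD/μ, so Darcy-Weisbach reduces to ΔP = 32μLV/D². Solving for V: V = ΔP·D²/(32μL) = 2.951e+05·(0.007926)²/(32·0.00209·825.8) = 0.3357 m/s.
Check: Re = ρVD/μ = 811.6·0.3357·0.007926/0.00209 = 1033 < 2300, so the laminar assumption holds.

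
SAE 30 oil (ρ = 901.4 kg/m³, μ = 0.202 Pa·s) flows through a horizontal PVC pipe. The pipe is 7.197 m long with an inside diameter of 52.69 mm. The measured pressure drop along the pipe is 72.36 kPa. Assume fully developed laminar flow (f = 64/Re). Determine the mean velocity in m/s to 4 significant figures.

V ≈ 4.318 m/s

For laminar flow, f = 64/Re with Re = ρVD/μ, so Darcy-Weisbach reduces to ΔP = 32μLV/D². Solving for V: V = ΔP·D²/(32μL) = 7.236e+04·(0.05269)²/(32·0.202·7.197) = 4.318 m/s.
Check: Re = ρVD/μ = 901.4·4.318·0.05269/0.202 = 1015 < 2300, so the laminar assumption holds.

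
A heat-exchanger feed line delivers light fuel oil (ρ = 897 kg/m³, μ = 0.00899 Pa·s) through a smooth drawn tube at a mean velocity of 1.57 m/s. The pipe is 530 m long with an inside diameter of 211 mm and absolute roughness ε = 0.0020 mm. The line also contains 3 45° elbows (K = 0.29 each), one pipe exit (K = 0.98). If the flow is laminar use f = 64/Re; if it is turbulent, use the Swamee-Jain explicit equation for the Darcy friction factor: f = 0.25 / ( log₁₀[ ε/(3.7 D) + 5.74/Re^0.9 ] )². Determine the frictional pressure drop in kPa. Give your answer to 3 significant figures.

ΔP ≈ 65.6 kPa

Reynolds number Re = ρVD/μ = 897 · 1.57 · 0.211 / 0.00899 = 3.305e+04.
Re > 4000 → turbulent. Relative roughness ε/D = 2e-06/0.211 = 9.48e-06. Swamee-Jain: f = 0.25/(log₁₀[9.48e-06/3.7 + 5.74/3.305e+04^0.9])² = 0.25/(log₁₀[2.56e-06 + 0.000492])² = 0.25/(-3.306)² = 0.02287.
Total minor-loss coefficient ΣK = 3·0.29 + 1·0.98 = 1.85.
ΔP = [f·L/D + ΣK]·(ρV²/2) = [0.02287·530/0.211 + 1.85]·(897·1.57²/2) = [57.45 + 1.85]·1106 = 6.556e+04 Pa.
ΔP = 6.556e+04 Pa = 65.6 kPa.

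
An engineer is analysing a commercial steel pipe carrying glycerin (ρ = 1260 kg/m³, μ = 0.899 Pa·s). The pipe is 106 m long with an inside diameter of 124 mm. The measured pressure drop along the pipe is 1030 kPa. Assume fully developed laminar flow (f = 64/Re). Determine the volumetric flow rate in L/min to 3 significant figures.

For laminar flow, f = 64/Re with Re = ρVD/μ, so Darcy-Weisbach reduces to ΔP = 32μLV/D². Solving for V: V = ΔP·D²/(32μL) = 1.03e+06·(0.124)²/(32·0.899·106) = 5.194 m/s.
Check: Re = ρVD/μ = 1260·5.194·0.124/0.899 = 902.6 < 2300, so the laminar assumption holds.
Q = V·A = 5.194·(π/4·0.124²) = 0.06272 m³/s = 3760 L/min.

Q ≈ 3760 L/min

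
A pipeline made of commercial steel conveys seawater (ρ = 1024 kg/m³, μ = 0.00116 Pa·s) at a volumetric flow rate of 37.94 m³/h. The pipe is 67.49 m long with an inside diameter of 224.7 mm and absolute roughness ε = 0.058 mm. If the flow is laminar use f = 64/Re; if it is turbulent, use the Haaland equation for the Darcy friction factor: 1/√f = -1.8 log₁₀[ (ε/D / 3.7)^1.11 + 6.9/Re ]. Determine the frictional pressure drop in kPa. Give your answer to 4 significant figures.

ΔP ≈ 0.2311 kPa

Q = 37.94 m³/h = 37.94/3600 = 0.01054 m³/s.
Cross-sectional area A = πD²/4 = π(0.2247)²/4 = 0.03965 m²; mean velocity V = Q/A = 0.01054/0.03965 = 0.2658 m/s.
Reynolds number Re = ρVD/μ = 1024 · 0.2658 · 0.2247 / 0.00116 = 5.272e+04.
Re > 4000 → turbulent. Relative roughness ε/D = 5.8e-05/0.2247 = 0.000258. Haaland: 1/√f = -1.8 log₁₀[(0.000258/3.7)^1.11 + 6.9/5.272e+04] = -1.8 log₁₀[2.43e-05 + 0.000131] = 6.856, so f = 0.02127.
Darcy-Weisbach: ΔP = f(L/D)(ρV²/2) = 0.02127·(67.49/0.2247)·(1024·0.2658²/2) = 0.02127·300.4·36.16 = 231.1 Pa.
ΔP = 231.1 Pa = 0.2311 kPa.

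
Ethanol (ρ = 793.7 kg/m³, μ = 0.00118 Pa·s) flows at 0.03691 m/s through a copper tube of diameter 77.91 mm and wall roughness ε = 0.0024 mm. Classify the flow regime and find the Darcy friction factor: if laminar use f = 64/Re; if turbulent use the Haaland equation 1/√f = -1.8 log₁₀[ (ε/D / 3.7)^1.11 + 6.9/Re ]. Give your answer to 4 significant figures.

Re = ρVD/μ = 793.7·0.03691·0.07791/0.00118 = 1934.
Re < 2300 → laminar, so f = 64/Re = 0.03309 (roughness is irrelevant in laminar flow).

f ≈ 0.03309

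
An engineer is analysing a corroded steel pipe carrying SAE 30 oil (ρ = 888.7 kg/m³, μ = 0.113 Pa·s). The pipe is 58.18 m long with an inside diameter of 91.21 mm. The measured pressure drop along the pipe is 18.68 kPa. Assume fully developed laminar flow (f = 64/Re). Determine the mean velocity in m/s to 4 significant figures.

For laminar flow, f = 64/Re with Re = ρVD/μ, so Darcy-Weisbach reduces to ΔP = 32μLV/D². Solving for V: V = ΔP·D²/(32μL) = 1.868e+04·(0.09121)²/(32·0.113·58.18) = 0.7387 m/s.
Check: Re = ρVD/μ = 888.7·0.7387·0.09121/0.113 = 529.9 < 2300, so the laminar assumption holds.

V ≈ 0.7387 m/s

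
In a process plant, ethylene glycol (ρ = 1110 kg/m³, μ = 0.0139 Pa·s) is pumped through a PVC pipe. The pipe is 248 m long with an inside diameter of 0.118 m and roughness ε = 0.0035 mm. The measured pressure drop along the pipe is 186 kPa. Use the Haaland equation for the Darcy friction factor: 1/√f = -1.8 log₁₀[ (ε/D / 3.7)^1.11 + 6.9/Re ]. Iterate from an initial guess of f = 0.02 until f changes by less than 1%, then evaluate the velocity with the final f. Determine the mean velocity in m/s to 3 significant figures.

V ≈ 2.54 m/s

Rearranging Darcy-Weisbach: V = √(2·ΔP·D/(f·L·ρ)). With ε/D = 3.5e-06/0.118 = 2.97e-05, iterate starting from f = 0.02:
  f = 0.02 → V = √(2·1.86e+05·0.118/(0.02·248·1110)) = 2.824 m/s; Re = ρVD/μ = 2.661e+04; f → 0.02405
  f = 0.02405 → V = 2.575 m/s; Re = 2.426e+04; f → 0.02459
  f = 0.02459 → V = 2.546 m/s; Re = 2.4e+04; f → 0.02466
Converged (Δf/f < 1%). With the final f = 0.02466: V = √(2·1.86e+05·0.118/(0.02466·248·1110)) = 2.543 m/s.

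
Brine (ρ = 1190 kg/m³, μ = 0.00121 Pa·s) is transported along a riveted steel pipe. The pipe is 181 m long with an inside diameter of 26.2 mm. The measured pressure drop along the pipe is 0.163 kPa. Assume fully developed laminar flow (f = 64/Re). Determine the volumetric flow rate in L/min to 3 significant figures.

Q ≈ 0.516 L/min

For laminar flow, f = 64/Re with Re = ρVD/μ, so Darcy-Weisbach reduces to ΔP = 32μLV/D². Solving for V: V = ΔP·D²/(32μL) = 163·(0.0262)²/(32·0.00121·181) = 0.01597 m/s.
Check: Re = ρVD/μ = 1190·0.01597·0.0262/0.00121 = 411.4 < 2300, so the laminar assumption holds.
Q = V·A = 0.01597·(π/4·0.0262²) = 8.607e-06 m³/s = 0.516 L/min.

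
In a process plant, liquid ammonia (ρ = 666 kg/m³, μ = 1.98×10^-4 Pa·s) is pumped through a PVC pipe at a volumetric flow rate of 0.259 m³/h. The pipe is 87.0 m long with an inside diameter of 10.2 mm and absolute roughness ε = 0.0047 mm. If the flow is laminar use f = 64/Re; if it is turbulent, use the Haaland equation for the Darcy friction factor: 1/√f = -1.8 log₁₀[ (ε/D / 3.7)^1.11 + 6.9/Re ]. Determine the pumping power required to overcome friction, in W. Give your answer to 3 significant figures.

Q = 0.259 m³/h = 0.259/3600 = 7.194e-05 m³/s.
Cross-sectional area A = πD²/4 = π(0.0102)²/4 = 8.171e-05 m²; mean velocity V = Q/A = 7.194e-05/8.171e-05 = 0.8805 m/s.
Reynolds number Re = ρVD/μ = 666 · 0.8805 · 0.0102 / 0.000198 = 3.021e+04.
Re > 4000 → turbulent. Relative roughness ε/D = 4.7e-06/0.0102 = 0.000461. Haaland: 1/√f = -1.8 log₁₀[(0.000461/3.7)^1.11 + 6.9/3.021e+04] = -1.8 log₁₀[4.63e-05 + 0.000228] = 6.41, so f = 0.02434.
Darcy-Weisbach: ΔP = f(L/D)(ρV²/2) = 0.02434·(87/0.0102)·(666·0.8805²/2) = 0.02434·8529·258.1 = 5.359e+04 Pa.
Pumping power P = QΔP = 7.194e-05·5.359e+04 = 3.855 W = 3.86 W.

P ≈ 3.86 W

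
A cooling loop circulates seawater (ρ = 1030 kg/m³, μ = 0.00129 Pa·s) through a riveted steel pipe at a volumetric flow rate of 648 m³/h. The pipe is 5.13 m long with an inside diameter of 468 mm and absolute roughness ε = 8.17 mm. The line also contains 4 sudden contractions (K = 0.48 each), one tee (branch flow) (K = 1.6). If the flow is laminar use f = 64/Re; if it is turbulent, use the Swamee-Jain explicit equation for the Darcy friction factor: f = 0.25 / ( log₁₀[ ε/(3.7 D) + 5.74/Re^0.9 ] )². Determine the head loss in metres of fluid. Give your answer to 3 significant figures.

Q = 648 m³/h = 648/3600 = 0.18 m³/s.
Cross-sectional area A = πD²/4 = π(0.468)²/4 = 0.172 m²; mean velocity V = Q/A = 0.18/0.172 = 1.046 m/s.
Reynolds number Re = ρVD/μ = 1030 · 1.046 · 0.468 / 0.00129 = 3.91e+05.
Re > 4000 → turbulent. Relative roughness ε/D = 0.00817/0.468 = 0.0175. Swamee-Jain: f = 0.25/(log₁₀[0.0175/3.7 + 5.74/3.91e+05^0.9])² = 0.25/(log₁₀[0.00472 + 5.32e-05])² = 0.25/(-2.321)² = 0.04639.
Total minor-loss coefficient ΣK = 4·0.48 + 1·1.6 = 3.52.
ΔP = [f·L/D + ΣK]·(ρV²/2) = [0.04639·5.13/0.468 + 3.52]·(1030·1.046²/2) = [0.5085 + 3.52]·563.9 = 2272 Pa.
Head loss h_f = ΔP/(ρg) = 2272/(1030·9.81) = 0.225 m.

h_f ≈ 0.225 m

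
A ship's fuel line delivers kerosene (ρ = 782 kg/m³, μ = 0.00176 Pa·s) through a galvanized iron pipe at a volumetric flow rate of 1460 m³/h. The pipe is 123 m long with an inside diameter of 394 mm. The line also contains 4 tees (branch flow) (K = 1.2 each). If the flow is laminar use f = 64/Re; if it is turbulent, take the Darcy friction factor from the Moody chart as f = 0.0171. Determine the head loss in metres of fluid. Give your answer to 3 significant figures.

Q = 1460 m³/h = 1460/3600 = 0.4056 m³/s.
Cross-sectional area A = πD²/4 = π(0.394)²/4 = 0.1219 m²; mean velocity V = Q/A = 0.4056/0.1219 = 3.326 m/s.
Reynolds number Re = ρVD/μ = 782 · 3.326 · 0.394 / 0.00176 = 5.823e+05.
Re > 4000 → turbulent; use the Moody-chart value f = 0.0171.
Total minor-loss coefficient ΣK = 4·1.2 = 4.8.
ΔP = [f·L/D + ΣK]·(ρV²/2) = [0.0171·123/0.394 + 4.8]·(782·3.326²/2) = [5.338 + 4.8]·4326 = 4.386e+04 Pa.
Head loss h_f = ΔP/(ρg) = 4.386e+04/(782·9.81) = 5.72 m.

h_f ≈ 5.72 m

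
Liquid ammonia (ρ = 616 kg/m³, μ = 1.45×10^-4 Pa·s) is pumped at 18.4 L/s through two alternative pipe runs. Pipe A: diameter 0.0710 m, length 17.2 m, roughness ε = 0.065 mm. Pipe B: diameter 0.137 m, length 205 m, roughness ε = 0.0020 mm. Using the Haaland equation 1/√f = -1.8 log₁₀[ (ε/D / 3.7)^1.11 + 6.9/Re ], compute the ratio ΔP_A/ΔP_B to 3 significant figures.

Pipe A: V = Q/A = 0.0184/0.003959 = 4.647 m/s; Re = 1.402e+06; ε/D = 0.000915; Haaland → f = 0.01946; ΔP_A = f(L/D)(ρV²/2) = 3.136e+04 Pa.
Pipe B: V = Q/A = 0.0184/0.01474 = 1.248 m/s; Re = 7.265e+05; ε/D = 1.46e-05; Haaland → f = 0.01245; ΔP_B = f(L/D)(ρV²/2) = 8941 Pa.
ΔP_A/ΔP_B = 3.136e+04/8941 = 3.51.

ΔP_A/ΔP_B ≈ 3.51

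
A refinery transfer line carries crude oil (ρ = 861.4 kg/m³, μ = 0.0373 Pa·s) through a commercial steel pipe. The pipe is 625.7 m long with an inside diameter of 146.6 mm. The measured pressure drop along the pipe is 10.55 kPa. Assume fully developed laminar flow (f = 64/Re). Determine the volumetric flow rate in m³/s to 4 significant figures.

For laminar flow, f = 64/Re with Re = ρVD/μ, so Darcy-Weisbach reduces to ΔP = 32μLV/D². Solving for V: V = ΔP·D²/(32μL) = 1.055e+04·(0.1466)²/(32·0.0373·625.7) = 0.3036 m/s.
Check: Re = ρVD/μ = 861.4·0.3036·0.1466/0.0373 = 1028 < 2300, so the laminar assumption holds.
Q = V·A = 0.3036·(π/4·0.1466²) = 0.005125 m³/s = 0.005125 m³/s.

Q ≈ 0.005125 m³/s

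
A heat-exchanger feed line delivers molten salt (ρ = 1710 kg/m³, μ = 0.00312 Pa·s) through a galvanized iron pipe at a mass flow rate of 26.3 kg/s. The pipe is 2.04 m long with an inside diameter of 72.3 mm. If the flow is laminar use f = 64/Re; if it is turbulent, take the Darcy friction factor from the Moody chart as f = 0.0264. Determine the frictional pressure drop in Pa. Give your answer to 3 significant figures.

ΔP ≈ 8940 Pa

A = πD²/4 = π(0.0723)²/4 = 0.004106 m²; mean velocity V = ṁ/(ρA) = 26.3/(1710 · 0.004106) = 3.746 m/s.
Reynolds number Re = ρVD/μ = 1710 · 3.746 · 0.0723 / 0.00312 = 1.484e+05.
Re > 4000 → turbulent; use the Moody-chart value f = 0.0264.
Darcy-Weisbach: ΔP = f(L/D)(ρV²/2) = 0.0264·(2.04/0.0723)·(1710·3.746²/2) = 0.0264·28.22·1.2e+04 = 8938 Pa.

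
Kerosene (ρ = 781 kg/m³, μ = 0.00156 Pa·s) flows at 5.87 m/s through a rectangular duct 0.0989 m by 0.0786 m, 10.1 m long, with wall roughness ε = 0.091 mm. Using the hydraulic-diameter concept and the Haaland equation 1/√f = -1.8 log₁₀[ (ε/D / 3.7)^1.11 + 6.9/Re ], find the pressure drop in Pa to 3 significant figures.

ΔP ≈ 32300 Pa

Hydraulic diameter D_h = 4A/P = 4·(0.0989·0.0786)/(2·(0.0989+0.0786)) = 0.03109/0.355 = 0.08759 m.
Re = ρVD_h/μ = 781·5.87·0.08759/0.00156 = 2.574e+05.
ε/D_h = 9.1e-05/0.08759 = 0.00104; Haaland gives 1/√f = -1.8 log₁₀[0.000114+2.68e-05] = 6.931, so f = 0.02081.
ΔP = f(L/D_h)(ρV²/2) = 0.02081·10.1/0.08759·1.346e+04 = 3.23e+04 Pa.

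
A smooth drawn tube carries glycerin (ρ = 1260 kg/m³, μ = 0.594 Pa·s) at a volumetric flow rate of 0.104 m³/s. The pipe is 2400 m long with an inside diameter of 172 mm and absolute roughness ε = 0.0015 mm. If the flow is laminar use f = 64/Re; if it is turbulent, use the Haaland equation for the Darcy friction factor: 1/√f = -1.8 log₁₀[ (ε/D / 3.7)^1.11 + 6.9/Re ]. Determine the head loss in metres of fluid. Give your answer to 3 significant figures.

h_f ≈ 558 m

Cross-sectional area A = πD²/4 = π(0.172)²/4 = 0.02324 m²; mean velocity V = Q/A = 0.104/0.02324 = 4.476 m/s.
Reynolds number Re = ρVD/μ = 1260 · 4.476 · 0.172 / 0.594 = 1633.
Re < 2300 → laminar flow, so f = 64/Re = 64/1633 = 0.03919 (the turbulent correlation is not needed).
Darcy-Weisbach: ΔP = f(L/D)(ρV²/2) = 0.03919·(2400/0.172)·(1260·4.476²/2) = 0.03919·1.395e+04·1.262e+04 = 6.902e+06 Pa.
Head loss h_f = ΔP/(ρg) = 6.902e+06/(1260·9.81) = 558 m.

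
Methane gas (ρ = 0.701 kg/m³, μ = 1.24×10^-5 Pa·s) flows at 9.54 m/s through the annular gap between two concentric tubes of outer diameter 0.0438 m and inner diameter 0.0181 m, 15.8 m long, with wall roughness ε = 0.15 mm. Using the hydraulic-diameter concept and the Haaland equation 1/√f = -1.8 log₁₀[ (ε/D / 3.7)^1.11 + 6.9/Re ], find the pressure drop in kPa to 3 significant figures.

Hydraulic diameter D_h = 4A/P = D_o - D_i = 0.0438 - 0.0181 = 0.0257 m.
Re = ρVD_h/μ = 0.701·9.54·0.0257/1.24e-05 = 1.386e+04.
ε/D_h = 0.00015/0.0257 = 0.00584; Haaland gives 1/√f = -1.8 log₁₀[0.000776+0.000498] = 5.211, so f = 0.03683.
ΔP = f(L/D_h)(ρV²/2) = 0.03683·15.8/0.0257·31.9 = 722.2 Pa.
ΔP = 0.722 kPa.

ΔP ≈ 0.722 kPa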